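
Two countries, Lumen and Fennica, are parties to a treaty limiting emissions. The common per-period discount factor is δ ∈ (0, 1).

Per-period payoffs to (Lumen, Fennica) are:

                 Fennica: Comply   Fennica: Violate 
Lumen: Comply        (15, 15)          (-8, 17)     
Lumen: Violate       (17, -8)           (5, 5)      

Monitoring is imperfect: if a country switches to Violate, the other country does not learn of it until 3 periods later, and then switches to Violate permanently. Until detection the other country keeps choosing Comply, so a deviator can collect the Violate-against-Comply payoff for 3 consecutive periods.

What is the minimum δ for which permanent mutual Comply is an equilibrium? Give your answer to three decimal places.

0.550

The best deviation is to choose Violate for all 3 undetected periods, earning 17 each, then 5 forever once detected.
Deviation value: 17(1−δ^3)/(1−δ) + 5δ^3/(1−δ); cooperation value: 15/(1−δ).
IC: 15 ≥ 17(1−δ^3) + 5δ^3 = 17 − 12δ^3.
So δ^3 ≥ 2/12 = 1/6, giving δ ≥ (1/6)^(1/3) ≈ 0.550.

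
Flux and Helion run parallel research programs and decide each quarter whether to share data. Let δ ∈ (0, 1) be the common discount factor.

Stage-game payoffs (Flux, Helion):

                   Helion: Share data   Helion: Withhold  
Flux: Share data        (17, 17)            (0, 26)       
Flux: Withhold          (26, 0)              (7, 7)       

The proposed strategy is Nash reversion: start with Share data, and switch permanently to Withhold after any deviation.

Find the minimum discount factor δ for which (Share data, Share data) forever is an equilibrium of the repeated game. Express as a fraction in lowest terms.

17/(1−δ) ≥ 26 + 7δ/(1−δ)
17 ≥ 26 − 19δ
δ ≥ 9/19.

9/19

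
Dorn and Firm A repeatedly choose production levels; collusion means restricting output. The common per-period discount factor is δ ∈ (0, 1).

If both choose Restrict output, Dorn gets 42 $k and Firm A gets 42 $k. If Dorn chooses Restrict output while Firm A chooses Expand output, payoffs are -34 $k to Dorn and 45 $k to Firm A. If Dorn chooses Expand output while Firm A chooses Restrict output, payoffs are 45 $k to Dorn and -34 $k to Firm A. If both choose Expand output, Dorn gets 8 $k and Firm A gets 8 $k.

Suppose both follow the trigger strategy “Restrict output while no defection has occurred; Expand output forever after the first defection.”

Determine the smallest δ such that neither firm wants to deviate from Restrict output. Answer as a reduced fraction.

3/37

Under grim trigger the critical discount factor is (T−C)/(T−P) with T = 45, C = 42, P = 8.
δ* = (45−42)/(45−8) = 3/37.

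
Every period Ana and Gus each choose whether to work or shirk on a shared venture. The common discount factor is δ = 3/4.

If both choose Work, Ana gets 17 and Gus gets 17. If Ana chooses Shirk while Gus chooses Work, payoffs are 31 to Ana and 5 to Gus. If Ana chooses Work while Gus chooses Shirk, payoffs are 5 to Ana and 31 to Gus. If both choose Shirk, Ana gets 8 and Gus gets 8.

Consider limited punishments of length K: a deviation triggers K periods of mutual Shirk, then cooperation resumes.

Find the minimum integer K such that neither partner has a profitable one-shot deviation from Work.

IC: δ(1−δ^K)/(1−δ) ≥ (31−17)/(17−8) = 14/9.
With δ = 3/4: need 1 − δ^K ≥ 14/9·(1−3/4)/(3/4), i.e. δ^K ≤ 0.4815.
Since (3/4)^2 = 0.5625 and (3/4)^3 = 0.4219, the smallest such K is 3.

3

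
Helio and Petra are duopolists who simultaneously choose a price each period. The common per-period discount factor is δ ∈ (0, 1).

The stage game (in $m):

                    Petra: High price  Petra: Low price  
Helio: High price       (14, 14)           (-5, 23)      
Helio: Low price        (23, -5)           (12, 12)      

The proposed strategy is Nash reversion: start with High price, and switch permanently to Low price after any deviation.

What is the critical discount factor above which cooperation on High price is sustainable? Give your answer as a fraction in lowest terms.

9/11

14/(1−δ) ≥ 23 + 12δ/(1−δ)
14 ≥ 23 − 11δ
δ ≥ 9/11.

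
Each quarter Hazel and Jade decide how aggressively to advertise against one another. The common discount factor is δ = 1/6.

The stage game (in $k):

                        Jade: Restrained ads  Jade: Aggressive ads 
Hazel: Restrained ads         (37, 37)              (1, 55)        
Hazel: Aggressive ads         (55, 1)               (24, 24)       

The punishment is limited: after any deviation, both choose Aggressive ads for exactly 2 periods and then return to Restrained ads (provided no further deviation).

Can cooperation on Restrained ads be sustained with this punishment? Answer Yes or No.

A one-shot deviation gives 55 now, then 24 for 2 periods, then back to 37.
Gain from deviating: (55−37) today; loss: (37−24) in each of the next 2 periods.
No-deviation condition: (37−24)(δ+…+δ^2) ≥ 55−37, i.e. δ+…+δ^2 ≥ 18/13.
At δ = 1/6: δ+…+δ^2 = 0.1944 < 1.3846.
So cooperation is not sustainable.

No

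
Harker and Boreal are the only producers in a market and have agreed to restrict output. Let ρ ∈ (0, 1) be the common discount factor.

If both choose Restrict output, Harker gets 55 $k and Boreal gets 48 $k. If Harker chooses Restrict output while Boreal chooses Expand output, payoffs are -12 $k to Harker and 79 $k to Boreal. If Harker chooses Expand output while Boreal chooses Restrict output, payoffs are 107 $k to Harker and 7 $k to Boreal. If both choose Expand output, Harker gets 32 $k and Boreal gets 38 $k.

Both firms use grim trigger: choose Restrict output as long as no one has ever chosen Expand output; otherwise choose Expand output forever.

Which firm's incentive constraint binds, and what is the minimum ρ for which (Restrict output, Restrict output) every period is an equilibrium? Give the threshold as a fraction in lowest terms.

Harker: cooperation gives 55 each period; deviation gives 107 once then 32 forever.
  55/(1−ρ) ≥ 107 + 32ρ/(1−ρ) ⇒ ρ ≥ 52/75.
Boreal: cooperation gives 48 each period; deviation gives 79 once then 38 forever.
  ρ ≥ 31/41.
Both must hold, so the binding constraint is Boreal's: ρ ≥ 31/41.

Boreal; ρ ≥ 31/41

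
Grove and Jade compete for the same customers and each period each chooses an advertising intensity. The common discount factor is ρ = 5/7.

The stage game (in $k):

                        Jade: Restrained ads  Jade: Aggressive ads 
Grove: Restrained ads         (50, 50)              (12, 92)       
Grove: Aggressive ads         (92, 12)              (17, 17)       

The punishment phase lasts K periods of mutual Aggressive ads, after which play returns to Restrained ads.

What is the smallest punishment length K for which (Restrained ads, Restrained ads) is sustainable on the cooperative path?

IC: ρ(1−ρ^K)/(1−ρ) ≥ (92−50)/(50−17) = 14/11.
With ρ = 5/7: need 1 − ρ^K ≥ 14/11·(1−5/7)/(5/7), i.e. ρ^K ≤ 0.4909.
Since (5/7)^2 = 0.5102 and (5/7)^3 = 0.3644, the smallest such K is 3.

3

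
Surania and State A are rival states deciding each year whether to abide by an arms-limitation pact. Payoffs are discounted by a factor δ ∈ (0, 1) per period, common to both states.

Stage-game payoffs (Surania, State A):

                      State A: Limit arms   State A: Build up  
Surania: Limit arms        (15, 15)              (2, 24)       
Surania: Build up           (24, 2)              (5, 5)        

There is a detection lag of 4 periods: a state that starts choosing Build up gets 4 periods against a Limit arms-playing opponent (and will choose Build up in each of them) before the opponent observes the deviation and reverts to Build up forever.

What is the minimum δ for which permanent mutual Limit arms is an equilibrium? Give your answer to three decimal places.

0.830

The best deviation is to choose Build up for all 4 undetected periods, earning 24 each, then 5 forever once detected.
Deviation value: 24(1−δ^4)/(1−δ) + 5δ^4/(1−δ); cooperation value: 15/(1−δ).
IC: 15 ≥ 24(1−δ^4) + 5δ^4 = 24 − 19δ^4.
So δ^4 ≥ 9/19, giving δ ≥ (9/19)^(1/4) ≈ 0.830.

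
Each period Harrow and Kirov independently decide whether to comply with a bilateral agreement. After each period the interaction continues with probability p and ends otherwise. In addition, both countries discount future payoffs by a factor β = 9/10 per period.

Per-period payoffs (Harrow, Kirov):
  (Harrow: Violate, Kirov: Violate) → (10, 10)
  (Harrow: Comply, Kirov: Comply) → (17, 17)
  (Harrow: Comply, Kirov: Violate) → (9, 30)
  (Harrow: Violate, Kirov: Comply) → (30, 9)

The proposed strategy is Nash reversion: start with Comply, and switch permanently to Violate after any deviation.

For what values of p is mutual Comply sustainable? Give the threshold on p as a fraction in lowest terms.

13/18

With continuation probability p and discount β, the effective per-period discount factor is βp.
Grim-trigger IC: βp ≥ (30−17)/(30−10) = 13/20.
So p ≥ (13/20)/(9/10) = 13/18.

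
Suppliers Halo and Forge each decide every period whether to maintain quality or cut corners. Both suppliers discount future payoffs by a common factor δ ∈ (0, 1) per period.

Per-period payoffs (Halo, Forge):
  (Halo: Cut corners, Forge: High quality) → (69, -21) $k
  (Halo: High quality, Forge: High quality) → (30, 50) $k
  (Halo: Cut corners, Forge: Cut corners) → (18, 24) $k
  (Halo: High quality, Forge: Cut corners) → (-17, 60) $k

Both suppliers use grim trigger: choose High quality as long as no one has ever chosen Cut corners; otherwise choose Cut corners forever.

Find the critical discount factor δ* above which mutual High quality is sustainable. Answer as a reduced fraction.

13/17

For Halo: deviation gain 69−30 = 39, per-period punishment loss 30−18 = 12. IC gives δ ≥ 39/51 = 13/17.
For Forge: gain 10, loss 26 per period, so δ ≥ 10/36 = 5/18.
The tighter constraint is Halo's, so cooperation needs δ ≥ 13/17.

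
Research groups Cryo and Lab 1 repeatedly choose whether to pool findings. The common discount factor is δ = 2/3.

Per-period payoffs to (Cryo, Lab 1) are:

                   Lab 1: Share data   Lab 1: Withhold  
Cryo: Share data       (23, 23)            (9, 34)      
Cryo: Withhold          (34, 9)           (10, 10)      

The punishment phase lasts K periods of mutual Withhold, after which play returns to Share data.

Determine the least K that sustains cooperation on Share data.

2

No profitable deviation requires (23−10)(δ+…+δ^K) ≥ 34−23, i.e. δ+…+δ^K ≥ 11/13 ≈ 0.8462.
With δ = 2/3, the partial sums are K=1: 0.6667, K=2: 1.1111.
K = 2 is the first length at which the sum reaches 0.8462.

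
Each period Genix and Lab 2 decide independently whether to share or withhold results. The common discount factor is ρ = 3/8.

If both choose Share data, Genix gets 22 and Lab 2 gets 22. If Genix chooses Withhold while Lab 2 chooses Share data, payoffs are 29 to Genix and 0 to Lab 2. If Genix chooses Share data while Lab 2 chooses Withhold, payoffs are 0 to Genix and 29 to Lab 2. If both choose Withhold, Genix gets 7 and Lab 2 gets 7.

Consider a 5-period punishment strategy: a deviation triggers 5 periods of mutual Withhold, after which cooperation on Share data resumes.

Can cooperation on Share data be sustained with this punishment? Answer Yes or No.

Yes

Comparing payoff streams over the 6 periods until play realigns: cooperate → 22(1+ρ+…+ρ^5); deviate → 29 + 7(ρ+…+ρ^5).
Cooperation is sustained iff (22−7)(ρ+…+ρ^5) ≥ 29−22.
ρ+…+ρ^5 = 3/8·(1−(3/8)^5)/(1−3/8) = 0.5956, and (29−22)/(22−7) = 0.4667.
0.5956 ≥ 0.4667, so cooperation is sustainable.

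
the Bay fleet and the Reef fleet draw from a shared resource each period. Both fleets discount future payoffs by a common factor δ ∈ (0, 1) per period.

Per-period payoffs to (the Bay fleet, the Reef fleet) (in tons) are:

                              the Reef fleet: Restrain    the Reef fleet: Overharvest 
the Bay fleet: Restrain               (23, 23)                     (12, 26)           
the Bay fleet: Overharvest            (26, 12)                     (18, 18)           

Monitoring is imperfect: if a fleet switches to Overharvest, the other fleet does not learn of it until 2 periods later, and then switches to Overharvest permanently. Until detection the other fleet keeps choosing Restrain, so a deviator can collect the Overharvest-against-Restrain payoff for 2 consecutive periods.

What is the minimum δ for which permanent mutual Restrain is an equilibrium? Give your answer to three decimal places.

0.612

Deviating for the 2 undetected periods gains 26−23 = 3 per period over cooperation, then loses 23−18 = 5 per period forever once punishment starts.
Gain: 3(1 + δ + … + δ^1); loss: 5·δ^2/(1−δ).
No profitable deviation ⇔ 3(1−δ^2) ≤ 5·δ^2, i.e. δ^2 ≥ 3/(3+5) = 3/8.
Hence δ ≥ (3/8)^(1/2) ≈ 0.612.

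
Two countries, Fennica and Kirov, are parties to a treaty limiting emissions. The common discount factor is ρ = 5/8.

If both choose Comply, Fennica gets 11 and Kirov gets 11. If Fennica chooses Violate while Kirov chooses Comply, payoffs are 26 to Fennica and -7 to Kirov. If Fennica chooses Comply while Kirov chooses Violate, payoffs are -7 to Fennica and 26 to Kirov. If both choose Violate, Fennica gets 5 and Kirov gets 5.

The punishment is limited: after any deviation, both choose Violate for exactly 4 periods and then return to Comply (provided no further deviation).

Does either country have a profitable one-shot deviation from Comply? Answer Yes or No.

A one-shot deviation gives 26 now, then 5 for 4 periods, then back to 11.
Gain from deviating: (26−11) today; loss: (11−5) in each of the next 4 periods.
No-deviation condition: (11−5)(ρ+…+ρ^4) ≥ 26−11, i.e. ρ+…+ρ^4 ≥ 5/2.
At ρ = 5/8: ρ+…+ρ^4 = 1.4124 < 2.5000.
So cooperation is not sustainable.

Yes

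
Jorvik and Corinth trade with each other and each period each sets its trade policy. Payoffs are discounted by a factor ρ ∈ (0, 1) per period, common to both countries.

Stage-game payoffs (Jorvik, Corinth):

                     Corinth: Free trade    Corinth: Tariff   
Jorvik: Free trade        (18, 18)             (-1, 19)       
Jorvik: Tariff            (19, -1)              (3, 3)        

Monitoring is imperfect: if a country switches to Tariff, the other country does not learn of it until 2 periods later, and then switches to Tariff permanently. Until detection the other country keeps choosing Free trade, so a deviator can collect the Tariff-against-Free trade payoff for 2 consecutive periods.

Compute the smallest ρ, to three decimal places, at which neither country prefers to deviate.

Deviating for the 2 undetected periods gains 19−18 = 1 per period over cooperation, then loses 18−3 = 15 per period forever once punishment starts.
Gain: 1(1 + ρ + … + ρ^1); loss: 15·ρ^2/(1−ρ).
No profitable deviation ⇔ 1(1−ρ^2) ≤ 15·ρ^2, i.e. ρ^2 ≥ 1/(1+15) = 1/16.
Hence ρ ≥ (1/16)^(1/2) ≈ 0.250.

0.250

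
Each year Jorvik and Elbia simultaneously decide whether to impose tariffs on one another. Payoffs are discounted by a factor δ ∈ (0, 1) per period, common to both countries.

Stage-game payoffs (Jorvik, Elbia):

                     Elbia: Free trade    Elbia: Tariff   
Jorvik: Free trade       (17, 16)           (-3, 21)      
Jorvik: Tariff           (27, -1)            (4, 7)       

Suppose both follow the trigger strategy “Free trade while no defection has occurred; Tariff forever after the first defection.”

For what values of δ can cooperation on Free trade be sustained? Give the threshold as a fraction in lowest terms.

10/23

Jorvik's threshold: (27−17)/(27−4) = 10/23.
Elbia's threshold: (21−16)/(21−7) = 5/14.
10/23 > 5/14, so Jorvik binds and δ* = 10/23.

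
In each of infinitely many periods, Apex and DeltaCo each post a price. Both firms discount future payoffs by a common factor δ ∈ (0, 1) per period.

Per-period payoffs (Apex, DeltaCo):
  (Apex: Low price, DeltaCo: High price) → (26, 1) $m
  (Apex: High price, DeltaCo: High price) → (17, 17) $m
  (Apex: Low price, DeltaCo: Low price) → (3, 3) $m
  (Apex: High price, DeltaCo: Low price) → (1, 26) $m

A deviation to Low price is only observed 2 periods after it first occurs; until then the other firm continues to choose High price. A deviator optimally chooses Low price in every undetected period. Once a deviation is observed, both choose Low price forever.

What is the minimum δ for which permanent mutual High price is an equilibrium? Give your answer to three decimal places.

0.626

Deviating for the 2 undetected periods gains 26−17 = 9 per period over cooperation, then loses 17−3 = 14 per period forever once punishment starts.
Gain: 9(1 + δ + … + δ^1); loss: 14·δ^2/(1−δ).
No profitable deviation ⇔ 9(1−δ^2) ≤ 14·δ^2, i.e. δ^2 ≥ 9/(9+14) = 9/23.
Hence δ ≥ (9/23)^(1/2) ≈ 0.626.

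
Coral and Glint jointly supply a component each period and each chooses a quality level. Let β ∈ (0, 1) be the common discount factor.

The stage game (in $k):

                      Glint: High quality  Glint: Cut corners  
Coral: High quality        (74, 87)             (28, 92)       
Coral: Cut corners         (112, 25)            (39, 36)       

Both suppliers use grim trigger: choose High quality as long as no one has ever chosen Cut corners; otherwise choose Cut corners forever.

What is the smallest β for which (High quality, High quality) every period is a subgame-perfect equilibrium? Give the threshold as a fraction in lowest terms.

For Coral: deviation gain 112−74 = 38, per-period punishment loss 74−39 = 35. IC gives β ≥ 38/73.
For Glint: gain 5, loss 51 per period, so β ≥ 5/56.
The tighter constraint is Coral's, so cooperation needs β ≥ 38/73.

38/73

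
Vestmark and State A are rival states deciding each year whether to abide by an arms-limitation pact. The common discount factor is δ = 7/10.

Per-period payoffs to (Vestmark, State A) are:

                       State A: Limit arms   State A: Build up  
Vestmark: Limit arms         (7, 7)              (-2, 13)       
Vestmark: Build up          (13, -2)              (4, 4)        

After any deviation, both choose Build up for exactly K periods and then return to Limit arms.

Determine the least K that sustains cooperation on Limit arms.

6

No profitable deviation requires (7−4)(δ+…+δ^K) ≥ 13−7, i.e. δ+…+δ^K ≥ 2 ≈ 2.0000.
With δ = 7/10, the partial sums are K=1: 0.7000, K=2: 1.1900, K=3: 1.5330, K=4: 1.7731, K=5: 1.9412, K=6: 2.0588.
K = 6 is the first length at which the sum reaches 2.0000.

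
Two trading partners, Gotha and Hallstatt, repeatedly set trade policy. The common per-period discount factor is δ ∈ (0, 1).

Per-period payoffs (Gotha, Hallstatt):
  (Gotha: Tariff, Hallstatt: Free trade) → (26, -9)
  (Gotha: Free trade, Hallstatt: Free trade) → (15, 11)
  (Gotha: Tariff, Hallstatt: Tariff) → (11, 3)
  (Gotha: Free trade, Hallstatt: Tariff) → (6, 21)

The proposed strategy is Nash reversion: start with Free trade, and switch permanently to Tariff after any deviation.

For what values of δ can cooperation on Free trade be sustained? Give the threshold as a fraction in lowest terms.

Gotha: cooperation gives 15 each period; deviation gives 26 once then 11 forever.
  15/(1−δ) ≥ 26 + 11δ/(1−δ) ⇒ δ ≥ 11/15.
Hallstatt: cooperation gives 11 each period; deviation gives 21 once then 3 forever.
  δ ≥ 10/18 = 5/9.
Both must hold, so the binding constraint is Gotha's: δ ≥ 11/15.

11/15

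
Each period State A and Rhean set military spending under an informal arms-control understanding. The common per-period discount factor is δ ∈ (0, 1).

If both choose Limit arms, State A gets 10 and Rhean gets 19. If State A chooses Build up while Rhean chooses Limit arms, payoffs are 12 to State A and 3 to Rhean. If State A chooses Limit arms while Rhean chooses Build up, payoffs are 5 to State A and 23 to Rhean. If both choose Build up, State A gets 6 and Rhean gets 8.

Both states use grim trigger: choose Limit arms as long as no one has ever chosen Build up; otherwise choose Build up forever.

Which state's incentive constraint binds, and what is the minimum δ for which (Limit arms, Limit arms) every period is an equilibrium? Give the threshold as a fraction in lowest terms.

State A; δ ≥ 1/3

State A: cooperation gives 10 each period; deviation gives 12 once then 6 forever.
  10/(1−δ) ≥ 12 + 6δ/(1−δ) ⇒ δ ≥ 2/6 = 1/3.
Rhean: cooperation gives 19 each period; deviation gives 23 once then 8 forever.
  δ ≥ 4/15.
Both must hold, so the binding constraint is State A's: δ ≥ 1/3.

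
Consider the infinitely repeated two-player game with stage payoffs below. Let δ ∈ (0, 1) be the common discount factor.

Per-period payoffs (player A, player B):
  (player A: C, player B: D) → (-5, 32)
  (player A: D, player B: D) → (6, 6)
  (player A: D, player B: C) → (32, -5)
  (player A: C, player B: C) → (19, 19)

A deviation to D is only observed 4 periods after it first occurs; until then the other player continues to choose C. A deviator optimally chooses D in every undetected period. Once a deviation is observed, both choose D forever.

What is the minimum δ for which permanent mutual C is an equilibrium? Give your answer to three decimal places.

The best deviation is to choose D for all 4 undetected periods, earning 32 each, then 6 forever once detected.
Deviation value: 32(1−δ^4)/(1−δ) + 6δ^4/(1−δ); cooperation value: 19/(1−δ).
IC: 19 ≥ 32(1−δ^4) + 6δ^4 = 32 − 26δ^4.
So δ^4 ≥ 13/26 = 1/2, giving δ ≥ (1/2)^(1/4) ≈ 0.841.

0.841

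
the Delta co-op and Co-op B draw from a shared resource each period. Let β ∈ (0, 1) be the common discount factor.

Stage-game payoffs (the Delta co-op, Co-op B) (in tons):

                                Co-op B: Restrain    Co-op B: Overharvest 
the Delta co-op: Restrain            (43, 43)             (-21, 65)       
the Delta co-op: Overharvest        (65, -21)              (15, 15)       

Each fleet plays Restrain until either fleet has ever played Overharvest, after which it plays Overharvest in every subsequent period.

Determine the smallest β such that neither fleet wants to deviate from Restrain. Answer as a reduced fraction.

Under grim trigger the critical discount factor is (T−C)/(T−P) with T = 65, C = 43, P = 15.
β* = (65−43)/(65−15) = 22/50 = 11/25.

11/25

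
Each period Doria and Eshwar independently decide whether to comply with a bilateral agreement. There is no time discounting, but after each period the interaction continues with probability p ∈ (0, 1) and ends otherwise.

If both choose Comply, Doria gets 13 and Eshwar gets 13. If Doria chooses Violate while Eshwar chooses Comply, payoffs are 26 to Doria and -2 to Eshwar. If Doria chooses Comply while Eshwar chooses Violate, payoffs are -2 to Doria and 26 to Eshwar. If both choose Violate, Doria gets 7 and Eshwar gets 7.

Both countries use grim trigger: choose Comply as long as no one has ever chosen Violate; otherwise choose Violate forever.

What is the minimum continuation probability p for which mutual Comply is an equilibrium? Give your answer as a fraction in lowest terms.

Expected cooperation value is 13 + p·13 + p²·13 + … = 13/(1−p); deviation gives 26 + p·7/(1−p).
13 ≥ 26(1−p) + 7p ⇒ 19p ≥ 13 ⇒ p ≥ 13/19.

13/19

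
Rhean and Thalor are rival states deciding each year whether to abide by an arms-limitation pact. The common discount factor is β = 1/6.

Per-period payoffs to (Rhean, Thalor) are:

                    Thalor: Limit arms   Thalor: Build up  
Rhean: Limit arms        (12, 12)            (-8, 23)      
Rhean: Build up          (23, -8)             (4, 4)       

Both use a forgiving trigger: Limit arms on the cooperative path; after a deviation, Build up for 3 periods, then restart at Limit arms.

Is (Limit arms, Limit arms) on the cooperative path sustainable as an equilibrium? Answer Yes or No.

A one-shot deviation gives 23 now, then 4 for 3 periods, then back to 12.
Gain from deviating: (23−12) today; loss: (12−4) in each of the next 3 periods.
No-deviation condition: (12−4)(β+…+β^3) ≥ 23−12, i.e. β+…+β^3 ≥ 11/8.
At β = 1/6: β+…+β^3 = 0.1991 < 1.3750.
So cooperation is not sustainable.

No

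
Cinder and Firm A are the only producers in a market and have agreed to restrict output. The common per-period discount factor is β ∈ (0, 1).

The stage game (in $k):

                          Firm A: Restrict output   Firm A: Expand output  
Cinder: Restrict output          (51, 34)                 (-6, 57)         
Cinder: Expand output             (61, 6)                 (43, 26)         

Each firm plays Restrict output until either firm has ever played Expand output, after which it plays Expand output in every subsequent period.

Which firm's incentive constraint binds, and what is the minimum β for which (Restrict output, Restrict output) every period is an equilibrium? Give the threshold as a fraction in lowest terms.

For Cinder: deviation gain 61−51 = 10, per-period punishment loss 51−43 = 8. IC gives β ≥ 10/18 = 5/9.
For Firm A: gain 23, loss 8 per period, so β ≥ 23/31.
The tighter constraint is Firm A's, so cooperation needs β ≥ 23/31.

Firm A; β ≥ 23/31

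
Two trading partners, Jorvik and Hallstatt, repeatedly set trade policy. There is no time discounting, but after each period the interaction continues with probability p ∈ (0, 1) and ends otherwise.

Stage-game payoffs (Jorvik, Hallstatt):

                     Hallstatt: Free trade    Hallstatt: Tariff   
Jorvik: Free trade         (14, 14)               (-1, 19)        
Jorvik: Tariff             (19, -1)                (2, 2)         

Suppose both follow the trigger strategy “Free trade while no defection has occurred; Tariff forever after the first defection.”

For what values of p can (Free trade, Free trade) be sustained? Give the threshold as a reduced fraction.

5/17

Expected cooperation value is 14 + p·14 + p²·14 + … = 14/(1−p); deviation gives 19 + p·2/(1−p).
14 ≥ 19(1−p) + 2p ⇒ 17p ≥ 5 ⇒ p ≥ 5/17.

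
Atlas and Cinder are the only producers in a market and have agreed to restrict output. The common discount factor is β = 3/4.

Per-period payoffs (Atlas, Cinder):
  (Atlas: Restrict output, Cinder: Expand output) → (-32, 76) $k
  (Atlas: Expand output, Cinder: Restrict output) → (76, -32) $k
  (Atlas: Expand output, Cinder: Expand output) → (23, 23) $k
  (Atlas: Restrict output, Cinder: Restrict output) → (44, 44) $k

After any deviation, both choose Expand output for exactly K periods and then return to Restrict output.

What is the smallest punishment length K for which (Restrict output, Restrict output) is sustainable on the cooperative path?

3

IC: β(1−β^K)/(1−β) ≥ (76−44)/(44−23) = 32/21.
With β = 3/4: need 1 − β^K ≥ 32/21·(1−3/4)/(3/4), i.e. β^K ≤ 0.4921.
Since (3/4)^2 = 0.5625 and (3/4)^3 = 0.4219, the smallest such K is 3.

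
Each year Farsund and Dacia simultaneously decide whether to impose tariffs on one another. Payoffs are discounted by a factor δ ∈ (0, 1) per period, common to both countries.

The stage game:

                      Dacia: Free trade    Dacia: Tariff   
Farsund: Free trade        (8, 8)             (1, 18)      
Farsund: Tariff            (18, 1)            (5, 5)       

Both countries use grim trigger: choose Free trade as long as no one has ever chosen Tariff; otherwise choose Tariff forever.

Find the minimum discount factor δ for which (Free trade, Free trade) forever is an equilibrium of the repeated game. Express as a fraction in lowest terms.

10/13

One-period gain from deviating is 18 − 8 = 10. The loss is 8 − 5 = 3 in every subsequent period, with present value 3·δ/(1−δ).
Deviation is unprofitable when 3·δ/(1−δ) ≥ 10, i.e. δ/(1−δ) ≥ 10/3.
Equivalently δ ≥ 10/(10+3) = 10/13.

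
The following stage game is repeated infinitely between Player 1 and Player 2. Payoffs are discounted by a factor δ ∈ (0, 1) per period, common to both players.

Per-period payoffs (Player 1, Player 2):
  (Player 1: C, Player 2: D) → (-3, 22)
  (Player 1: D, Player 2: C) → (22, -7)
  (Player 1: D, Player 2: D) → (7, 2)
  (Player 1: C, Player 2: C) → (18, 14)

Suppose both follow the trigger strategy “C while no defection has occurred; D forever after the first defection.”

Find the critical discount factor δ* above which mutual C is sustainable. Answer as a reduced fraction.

For Player 1: deviation gain 22−18 = 4, per-period punishment loss 18−7 = 11. IC gives δ ≥ 4/15.
For Player 2: gain 8, loss 12 per period, so δ ≥ 8/20 = 2/5.
The tighter constraint is Player 2's, so cooperation needs δ ≥ 2/5.

2/5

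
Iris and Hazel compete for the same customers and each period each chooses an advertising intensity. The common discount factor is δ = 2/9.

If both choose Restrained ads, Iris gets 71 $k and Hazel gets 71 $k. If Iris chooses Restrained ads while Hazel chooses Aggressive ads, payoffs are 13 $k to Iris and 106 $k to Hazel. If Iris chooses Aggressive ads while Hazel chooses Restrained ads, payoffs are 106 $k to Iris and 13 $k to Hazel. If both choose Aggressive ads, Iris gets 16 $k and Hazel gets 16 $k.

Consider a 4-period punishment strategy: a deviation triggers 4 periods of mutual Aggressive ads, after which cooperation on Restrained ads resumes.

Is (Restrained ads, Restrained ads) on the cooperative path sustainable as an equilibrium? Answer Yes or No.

No

IC: δ+…+δ^4 ≥ (106−71)/(71−16) = 7/11.
At δ = 2/9: partial sum = 0.2850 < 0.6364. Cooperation not sustainable.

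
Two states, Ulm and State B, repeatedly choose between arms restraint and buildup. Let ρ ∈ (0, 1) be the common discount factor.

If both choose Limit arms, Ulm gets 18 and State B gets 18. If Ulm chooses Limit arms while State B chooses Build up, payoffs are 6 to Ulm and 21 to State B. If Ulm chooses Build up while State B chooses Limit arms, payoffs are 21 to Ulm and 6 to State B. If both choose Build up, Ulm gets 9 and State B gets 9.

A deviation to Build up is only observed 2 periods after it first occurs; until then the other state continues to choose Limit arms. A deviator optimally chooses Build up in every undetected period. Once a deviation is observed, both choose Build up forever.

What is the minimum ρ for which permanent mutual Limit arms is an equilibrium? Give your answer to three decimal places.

0.500

Deviating for the 2 undetected periods gains 21−18 = 3 per period over cooperation, then loses 18−9 = 9 per period forever once punishment starts.
Gain: 3(1 + ρ + … + ρ^1); loss: 9·ρ^2/(1−ρ).
No profitable deviation ⇔ 3(1−ρ^2) ≤ 9·ρ^2, i.e. ρ^2 ≥ 3/(3+9) = 1/4.
Hence ρ ≥ (1/4)^(1/2) ≈ 0.500.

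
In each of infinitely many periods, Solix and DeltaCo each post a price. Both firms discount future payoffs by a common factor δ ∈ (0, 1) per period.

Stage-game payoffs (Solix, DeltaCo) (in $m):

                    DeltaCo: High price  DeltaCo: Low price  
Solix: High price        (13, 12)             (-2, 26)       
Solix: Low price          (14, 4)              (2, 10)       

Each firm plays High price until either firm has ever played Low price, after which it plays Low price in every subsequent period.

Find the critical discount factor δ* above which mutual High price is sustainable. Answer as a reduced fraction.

Solix's threshold: (14−13)/(14−2) = 1/12.
DeltaCo's threshold: (26−12)/(26−10) = 7/8.
1/12 < 7/8, so DeltaCo binds and δ* = 7/8.

7/8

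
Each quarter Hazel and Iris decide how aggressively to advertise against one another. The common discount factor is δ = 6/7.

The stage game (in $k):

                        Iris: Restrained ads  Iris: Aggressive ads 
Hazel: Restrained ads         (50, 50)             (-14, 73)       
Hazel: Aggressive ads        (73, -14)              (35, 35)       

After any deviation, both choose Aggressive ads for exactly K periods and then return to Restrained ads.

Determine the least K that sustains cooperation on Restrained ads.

Need Σ_{k=1}^{K} δ^k ≥ (73−50)/(50−35) = 1.5333 at δ = 6/7.
At K = 1 the sum is 0.8571 < 1.5333; at K = 2 it is 1.5918 ≥ 1.5333.
So the minimum punishment length is K = 2.

2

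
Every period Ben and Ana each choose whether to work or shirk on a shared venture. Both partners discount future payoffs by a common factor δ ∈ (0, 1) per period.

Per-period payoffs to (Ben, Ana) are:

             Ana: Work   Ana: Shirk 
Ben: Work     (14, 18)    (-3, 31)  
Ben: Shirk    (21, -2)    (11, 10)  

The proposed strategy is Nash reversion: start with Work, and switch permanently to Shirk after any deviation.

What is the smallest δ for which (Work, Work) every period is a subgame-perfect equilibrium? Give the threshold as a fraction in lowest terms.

Ben's threshold: (21−14)/(21−11) = 7/10.
Ana's threshold: (31−18)/(31−10) = 13/21.
7/10 > 13/21, so Ben binds and δ* = 7/10.

7/10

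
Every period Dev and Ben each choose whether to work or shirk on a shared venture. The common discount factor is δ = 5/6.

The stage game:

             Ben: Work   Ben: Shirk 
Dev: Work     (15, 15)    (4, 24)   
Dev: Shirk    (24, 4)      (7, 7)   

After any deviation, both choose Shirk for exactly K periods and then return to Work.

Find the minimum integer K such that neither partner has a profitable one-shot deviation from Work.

2

Need Σ_{k=1}^{K} δ^k ≥ (24−15)/(15−7) = 1.1250 at δ = 5/6.
At K = 1 the sum is 0.8333 < 1.1250; at K = 2 it is 1.5278 ≥ 1.1250.
So the minimum punishment length is K = 2.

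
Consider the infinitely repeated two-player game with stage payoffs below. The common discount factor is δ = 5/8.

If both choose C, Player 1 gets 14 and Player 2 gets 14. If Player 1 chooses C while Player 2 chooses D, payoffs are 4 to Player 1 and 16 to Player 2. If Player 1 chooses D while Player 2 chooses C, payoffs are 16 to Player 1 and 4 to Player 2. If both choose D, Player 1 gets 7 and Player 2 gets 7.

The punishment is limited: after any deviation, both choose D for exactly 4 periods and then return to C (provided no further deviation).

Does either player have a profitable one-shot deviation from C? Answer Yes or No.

No

A one-shot deviation gives 16 now, then 7 for 4 periods, then back to 14.
Gain from deviating: (16−14) today; loss: (14−7) in each of the next 4 periods.
No-deviation condition: (14−7)(δ+…+δ^4) ≥ 16−14, i.e. δ+…+δ^4 ≥ 2/7.
At δ = 5/8: δ+…+δ^4 = 1.4124 ≥ 0.2857.
So cooperation is sustainable.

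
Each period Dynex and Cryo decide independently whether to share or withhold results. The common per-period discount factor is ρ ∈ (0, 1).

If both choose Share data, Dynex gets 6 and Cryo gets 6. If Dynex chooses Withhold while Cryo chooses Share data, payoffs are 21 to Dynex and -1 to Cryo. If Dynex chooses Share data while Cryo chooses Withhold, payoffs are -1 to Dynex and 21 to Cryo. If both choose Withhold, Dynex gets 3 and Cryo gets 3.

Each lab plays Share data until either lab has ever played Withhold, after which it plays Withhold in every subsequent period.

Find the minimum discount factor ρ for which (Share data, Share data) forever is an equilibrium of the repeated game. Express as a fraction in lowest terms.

6/(1−ρ) ≥ 21 + 3ρ/(1−ρ)
6 ≥ 21 − 18ρ
ρ ≥ 15/18 = 5/6.

5/6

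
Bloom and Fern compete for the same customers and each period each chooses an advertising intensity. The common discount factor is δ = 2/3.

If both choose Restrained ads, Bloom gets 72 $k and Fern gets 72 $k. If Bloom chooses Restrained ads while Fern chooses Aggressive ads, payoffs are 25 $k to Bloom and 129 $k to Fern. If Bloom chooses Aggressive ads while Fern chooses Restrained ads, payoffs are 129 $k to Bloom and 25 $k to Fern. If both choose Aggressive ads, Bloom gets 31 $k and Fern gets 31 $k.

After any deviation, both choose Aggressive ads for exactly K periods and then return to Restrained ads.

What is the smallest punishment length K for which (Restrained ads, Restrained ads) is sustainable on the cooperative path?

3

IC: δ(1−δ^K)/(1−δ) ≥ (129−72)/(72−31) = 57/41.
With δ = 2/3: need 1 − δ^K ≥ 57/41·(1−2/3)/(2/3), i.e. δ^K ≤ 0.3049.
Since (2/3)^2 = 0.4444 and (2/3)^3 = 0.2963, the smallest such K is 3.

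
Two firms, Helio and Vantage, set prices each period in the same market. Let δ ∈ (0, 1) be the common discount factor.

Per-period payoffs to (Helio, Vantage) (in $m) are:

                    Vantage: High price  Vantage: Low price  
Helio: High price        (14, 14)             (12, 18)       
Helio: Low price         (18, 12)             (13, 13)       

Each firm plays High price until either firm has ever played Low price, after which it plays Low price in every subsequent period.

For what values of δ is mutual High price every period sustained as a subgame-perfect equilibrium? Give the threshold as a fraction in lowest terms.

One-period gain from deviating is 18 − 14 = 4. The loss is 14 − 13 = 1 in every subsequent period, with present value 1·δ/(1−δ).
Deviation is unprofitable when 1·δ/(1−δ) ≥ 4, i.e. δ/(1−δ) ≥ 4.
Equivalently δ ≥ 4/(4+1) = 4/5.

4/5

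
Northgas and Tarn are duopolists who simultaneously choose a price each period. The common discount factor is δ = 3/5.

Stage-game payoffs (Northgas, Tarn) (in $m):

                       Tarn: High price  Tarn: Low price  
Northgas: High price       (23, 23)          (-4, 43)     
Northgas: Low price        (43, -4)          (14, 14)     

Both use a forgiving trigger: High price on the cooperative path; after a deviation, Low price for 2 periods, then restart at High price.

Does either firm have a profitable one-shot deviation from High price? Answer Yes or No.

Yes

IC: δ+…+δ^2 ≥ (43−23)/(23−14) = 20/9.
At δ = 3/5: partial sum = 0.9600 < 2.2222. Cooperation not sustainable.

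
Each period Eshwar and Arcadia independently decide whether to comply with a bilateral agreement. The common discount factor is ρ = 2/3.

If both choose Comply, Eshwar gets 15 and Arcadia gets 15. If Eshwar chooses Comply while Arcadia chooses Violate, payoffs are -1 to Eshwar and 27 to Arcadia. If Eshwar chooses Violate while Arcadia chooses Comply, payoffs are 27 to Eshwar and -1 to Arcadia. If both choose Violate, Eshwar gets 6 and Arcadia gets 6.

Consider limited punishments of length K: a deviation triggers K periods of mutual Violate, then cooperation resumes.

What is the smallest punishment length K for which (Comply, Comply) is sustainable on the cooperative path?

3

Need Σ_{k=1}^{K} ρ^k ≥ (27−15)/(15−6) = 1.3333 at ρ = 2/3.
At K = 2 the sum is 1.1111 < 1.3333; at K = 3 it is 1.4074 ≥ 1.3333.
So the minimum punishment length is K = 3.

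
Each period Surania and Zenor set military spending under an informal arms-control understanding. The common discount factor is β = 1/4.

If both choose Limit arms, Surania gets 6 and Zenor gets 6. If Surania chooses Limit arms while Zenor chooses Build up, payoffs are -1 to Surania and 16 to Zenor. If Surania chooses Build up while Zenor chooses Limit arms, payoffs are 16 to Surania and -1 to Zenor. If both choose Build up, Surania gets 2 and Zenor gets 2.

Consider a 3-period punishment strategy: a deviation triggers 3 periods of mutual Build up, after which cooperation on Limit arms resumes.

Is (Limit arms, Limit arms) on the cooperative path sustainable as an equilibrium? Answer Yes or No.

No

IC: β+…+β^3 ≥ (16−6)/(6−2) = 5/2.
At β = 1/4: partial sum = 0.3281 < 2.5000. Cooperation not sustainable.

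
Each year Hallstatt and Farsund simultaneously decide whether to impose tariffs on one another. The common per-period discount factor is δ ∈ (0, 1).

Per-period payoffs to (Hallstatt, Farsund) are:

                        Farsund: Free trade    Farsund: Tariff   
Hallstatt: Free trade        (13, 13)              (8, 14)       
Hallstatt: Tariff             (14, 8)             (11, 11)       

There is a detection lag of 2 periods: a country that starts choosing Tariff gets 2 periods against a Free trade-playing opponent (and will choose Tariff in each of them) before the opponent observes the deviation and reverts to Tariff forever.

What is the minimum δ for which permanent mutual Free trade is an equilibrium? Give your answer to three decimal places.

0.577

The best deviation is to choose Tariff for all 2 undetected periods, earning 14 each, then 11 forever once detected.
Deviation value: 14(1−δ^2)/(1−δ) + 11δ^2/(1−δ); cooperation value: 13/(1−δ).
IC: 13 ≥ 14(1−δ^2) + 11δ^2 = 14 − 3δ^2.
So δ^2 ≥ 1/3, giving δ ≥ (1/3)^(1/2) ≈ 0.577.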